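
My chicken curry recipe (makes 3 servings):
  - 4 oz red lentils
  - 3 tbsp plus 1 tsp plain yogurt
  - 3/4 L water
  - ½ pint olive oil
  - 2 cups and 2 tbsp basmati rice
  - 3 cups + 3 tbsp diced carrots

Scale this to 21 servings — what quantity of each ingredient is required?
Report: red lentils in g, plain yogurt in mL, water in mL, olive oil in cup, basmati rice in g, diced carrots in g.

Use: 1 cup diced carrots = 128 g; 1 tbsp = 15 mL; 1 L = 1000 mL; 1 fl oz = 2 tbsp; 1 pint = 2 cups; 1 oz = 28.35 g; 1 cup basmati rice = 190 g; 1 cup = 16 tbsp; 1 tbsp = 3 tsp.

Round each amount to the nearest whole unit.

red lentils: 794 g; plain yogurt: 350 mL; water: 5250 mL; olive oil: 7 cup; basmati rice: 2826 g; diced carrots: 2856 g

Scaling factor: 21/3 = 7.
red lentils: 4 oz × 7 × 28.35 g/oz ≈ 794 g
plain yogurt: (3 tbsp + 1 tsp = 10/3 tbsp) × 7 × 15 mL/tbsp = 350 mL
water: 0.75 L × 7 × 1000 mL/L = 5250 mL
olive oil: 0.5 pint × 7 × 2 cup/pint = 7 cup
basmati rice: (2 cup + 2 tbsp = 2.125 cup) × 7 × 190 g/cup ≈ 2826 g
diced carrots: (3 cup + 3 tbsp = 3.1875 cup) × 7 × 128 g/cup = 2856 g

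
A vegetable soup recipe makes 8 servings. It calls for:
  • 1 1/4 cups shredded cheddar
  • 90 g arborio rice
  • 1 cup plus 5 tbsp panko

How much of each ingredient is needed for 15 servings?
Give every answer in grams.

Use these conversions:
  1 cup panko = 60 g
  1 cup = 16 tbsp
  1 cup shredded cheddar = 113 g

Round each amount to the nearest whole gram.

shredded cheddar: 265 g; arborio rice: 169 g; panko: 148 g

Scaling factor: 15/8 = 1.875.
shredded cheddar: 1.25 cup × 15/8 × 113 g/cup ≈ 265 g
arborio rice: 90 g × 15/8 ≈ 169 g
panko: (1 cup + 5 tbsp = 1.3125 cup) × 15/8 × 60 g/cup ≈ 148 g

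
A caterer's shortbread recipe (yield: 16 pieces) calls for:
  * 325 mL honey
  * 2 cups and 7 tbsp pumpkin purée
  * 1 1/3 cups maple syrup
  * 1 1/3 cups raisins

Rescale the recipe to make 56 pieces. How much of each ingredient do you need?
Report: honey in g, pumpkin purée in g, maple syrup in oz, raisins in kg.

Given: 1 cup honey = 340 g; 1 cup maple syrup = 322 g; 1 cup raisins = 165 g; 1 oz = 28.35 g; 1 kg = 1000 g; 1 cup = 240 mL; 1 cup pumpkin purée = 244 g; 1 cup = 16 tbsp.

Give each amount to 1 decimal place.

Scaling factor: 56/16 = 7/2 = 3.5.
honey: 325 mL × 7/2 ÷ 240 mL/cup × 340 g/cup ≈ 1611.5 g
pumpkin purée: (2 cup + 7 tbsp = 2.4375 cup) × 7/2 × 244 g/cup ≈ 2081.6 g
maple syrup: 4/3 cup × 7/2 × 322 g/cup ÷ 28.35 g/oz ≈ 53.0 oz
raisins: 4/3 cup × 7/2 × 165 g/cup ÷ 1000 g/kg ≈ 0.8 kg

honey: 1611.5 g; pumpkin purée: 2081.6 g; maple syrup: 53.0 oz; raisins: 0.8 kg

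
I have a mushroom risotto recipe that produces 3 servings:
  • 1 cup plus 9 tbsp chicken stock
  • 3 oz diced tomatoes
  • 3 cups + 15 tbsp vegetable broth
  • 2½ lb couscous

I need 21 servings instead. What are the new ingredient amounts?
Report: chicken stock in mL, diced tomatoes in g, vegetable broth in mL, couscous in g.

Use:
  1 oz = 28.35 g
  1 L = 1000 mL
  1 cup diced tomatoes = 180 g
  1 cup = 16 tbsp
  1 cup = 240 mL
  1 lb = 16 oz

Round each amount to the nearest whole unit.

chicken stock: 2625 mL; diced tomatoes: 595 g; vegetable broth: 6615 mL; couscous: 7938 g

Scaling factor: 21/3 = 7.
chicken stock: (1 cup + 9 tbsp = 1.5625 cup) × 7 × 240 mL/cup = 2625 mL
diced tomatoes: 3 oz × 7 × 28.35 g/oz ≈ 595 g
vegetable broth: (3 cup + 15 tbsp = 3.9375 cup) × 7 × 240 mL/cup = 6615 mL
couscous: 2.5 lb × 7 × 16 oz/lb × 28.35 g/oz = 7938 g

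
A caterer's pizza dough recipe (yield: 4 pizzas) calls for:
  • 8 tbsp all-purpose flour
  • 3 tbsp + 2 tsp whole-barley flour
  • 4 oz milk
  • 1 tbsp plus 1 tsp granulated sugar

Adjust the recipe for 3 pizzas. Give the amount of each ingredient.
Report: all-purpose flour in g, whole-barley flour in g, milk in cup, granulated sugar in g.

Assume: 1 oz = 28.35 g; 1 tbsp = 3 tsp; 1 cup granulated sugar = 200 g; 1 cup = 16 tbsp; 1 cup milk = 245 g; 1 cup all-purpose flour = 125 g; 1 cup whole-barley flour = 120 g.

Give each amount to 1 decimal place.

all-purpose flour: 46.9 g; whole-barley flour: 20.6 g; milk: 0.3 cup; granulated sugar: 12.5 g

Scaling factor: 3/4 = 0.75.
all-purpose flour: 8 tbsp × 3/4 ÷ 16 tbsp/cup × 125 g/cup ≈ 46.9 g
whole-barley flour: (3 tbsp + 2 tsp = 11/3 tbsp) × 3/4 ÷ 16 tbsp/cup × 120 g/cup ≈ 20.6 g
milk: 4 oz × 3/4 × 28.35 g/oz ÷ 245 g/cup ≈ 0.3 cup
granulated sugar: (1 tbsp + 1 tsp = 4/3 tbsp) × 3/4 ÷ 16 tbsp/cup × 200 g/cup = 12.5 g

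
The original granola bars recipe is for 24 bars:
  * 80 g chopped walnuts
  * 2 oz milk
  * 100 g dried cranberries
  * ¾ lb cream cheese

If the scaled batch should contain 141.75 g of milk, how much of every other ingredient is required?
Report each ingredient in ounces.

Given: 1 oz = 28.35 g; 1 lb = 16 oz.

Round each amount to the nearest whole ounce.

The original recipe has 56.7 g of milk, so the scaling factor is 141.75 ÷ 56.7 = 5/2 = 2.5.
chopped walnuts: 80 g × 5/2 ÷ 28.35 g/oz ≈ 7 oz
dried cranberries: 100 g × 5/2 ÷ 28.35 g/oz ≈ 9 oz
cream cheese: 0.75 lb × 5/2 × 16 oz/lb = 30 oz

chopped walnuts: 7 oz; dried cranberries: 9 oz; cream cheese: 30 oz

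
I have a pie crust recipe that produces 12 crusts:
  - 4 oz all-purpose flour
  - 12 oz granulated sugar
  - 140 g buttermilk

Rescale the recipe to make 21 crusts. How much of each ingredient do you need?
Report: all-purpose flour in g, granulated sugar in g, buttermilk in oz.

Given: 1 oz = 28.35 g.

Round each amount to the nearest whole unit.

Scaling factor: 21/12 = 7/4 = 1.75.
all-purpose flour: 4 oz × 7/4 × 28.35 g/oz ≈ 198 g
granulated sugar: 12 oz × 7/4 × 28.35 g/oz ≈ 595 g
buttermilk: 140 g × 7/4 ÷ 28.35 g/oz ≈ 9 oz

all-purpose flour: 198 g; granulated sugar: 595 g; buttermilk: 9 oz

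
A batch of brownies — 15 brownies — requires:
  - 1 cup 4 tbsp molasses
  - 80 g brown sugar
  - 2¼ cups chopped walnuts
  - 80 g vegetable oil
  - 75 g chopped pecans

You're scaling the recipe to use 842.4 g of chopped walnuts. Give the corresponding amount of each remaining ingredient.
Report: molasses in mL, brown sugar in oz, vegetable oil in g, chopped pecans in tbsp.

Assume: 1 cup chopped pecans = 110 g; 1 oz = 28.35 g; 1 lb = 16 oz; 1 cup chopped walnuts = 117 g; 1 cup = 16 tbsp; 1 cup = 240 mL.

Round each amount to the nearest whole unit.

molasses: 960 mL; brown sugar: 9 oz; vegetable oil: 256 g; chopped pecans: 35 tbsp

The original recipe has 263.25 g of chopped walnuts, so the scaling factor is 842.4 ÷ 263.25 = 16/5 = 3.2.
molasses: (1 cup + 4 tbsp = 1.25 cup) × 16/5 × 240 mL/cup = 960 mL
brown sugar: 80 g × 16/5 ÷ 28.35 g/oz ≈ 9 oz
vegetable oil: 80 g × 16/5 = 256 g
chopped pecans: 75 g × 16/5 ÷ 110 g/cup × 16 tbsp/cup ≈ 35 tbsp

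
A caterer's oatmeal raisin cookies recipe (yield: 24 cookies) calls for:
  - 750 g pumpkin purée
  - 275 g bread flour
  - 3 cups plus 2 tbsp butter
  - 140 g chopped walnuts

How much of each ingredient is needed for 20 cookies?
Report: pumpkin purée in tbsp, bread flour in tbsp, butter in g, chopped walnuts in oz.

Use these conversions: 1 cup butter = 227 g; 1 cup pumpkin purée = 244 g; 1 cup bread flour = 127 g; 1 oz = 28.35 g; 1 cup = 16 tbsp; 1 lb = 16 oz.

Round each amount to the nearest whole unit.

Scaling factor: 20/24 = 5/6.
pumpkin purée: 750 g × 5/6 ÷ 244 g/cup × 16 tbsp/cup ≈ 41 tbsp
bread flour: 275 g × 5/6 ÷ 127 g/cup × 16 tbsp/cup ≈ 29 tbsp
butter: (3 cup + 2 tbsp = 3.125 cup) × 5/6 × 227 g/cup ≈ 591 g
chopped walnuts: 140 g × 5/6 ÷ 28.35 g/oz ≈ 4 oz

pumpkin purée: 41 tbsp; bread flour: 29 tbsp; butter: 591 g; chopped walnuts: 4 oz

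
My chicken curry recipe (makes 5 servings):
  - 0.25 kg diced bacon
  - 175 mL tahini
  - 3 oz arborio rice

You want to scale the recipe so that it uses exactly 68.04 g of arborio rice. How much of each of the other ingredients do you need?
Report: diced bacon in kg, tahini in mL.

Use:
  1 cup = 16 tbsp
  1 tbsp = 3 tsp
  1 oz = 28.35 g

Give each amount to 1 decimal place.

The original recipe has 85.05 g of arborio rice, so the scaling factor is 68.04 ÷ 85.05 = 4/5 = 0.8.
diced bacon: 0.25 kg × 4/5 = 0.2 kg
tahini: 175 mL × 4/5 = 140.0 mL

diced bacon: 0.2 kg; tahini: 140.0 mL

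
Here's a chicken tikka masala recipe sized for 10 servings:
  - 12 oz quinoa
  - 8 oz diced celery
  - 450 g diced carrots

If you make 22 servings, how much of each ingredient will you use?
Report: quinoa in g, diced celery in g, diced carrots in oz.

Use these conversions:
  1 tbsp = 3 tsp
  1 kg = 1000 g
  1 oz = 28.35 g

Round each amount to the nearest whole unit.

quinoa: 748 g; diced celery: 499 g; diced carrots: 35 oz

Scaling factor: 22/10 = 11/5 = 2.2.
quinoa: 12 oz × 11/5 × 28.35 g/oz ≈ 748 g
diced celery: 8 oz × 11/5 × 28.35 g/oz ≈ 499 g
diced carrots: 450 g × 11/5 ÷ 28.35 g/oz ≈ 35 oz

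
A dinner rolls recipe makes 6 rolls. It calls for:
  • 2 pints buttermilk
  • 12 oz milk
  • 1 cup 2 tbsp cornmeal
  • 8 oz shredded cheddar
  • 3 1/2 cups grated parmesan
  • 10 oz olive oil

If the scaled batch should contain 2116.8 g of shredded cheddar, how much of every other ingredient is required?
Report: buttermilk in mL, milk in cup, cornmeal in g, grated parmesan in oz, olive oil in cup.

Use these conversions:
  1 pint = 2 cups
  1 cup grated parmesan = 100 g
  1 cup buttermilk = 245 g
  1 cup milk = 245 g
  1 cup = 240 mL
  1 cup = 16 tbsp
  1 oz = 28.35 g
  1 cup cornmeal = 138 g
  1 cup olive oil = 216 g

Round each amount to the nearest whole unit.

buttermilk: 8960 mL; milk: 13 cup; cornmeal: 1449 g; grated parmesan: 115 oz; olive oil: 12 cup

The original recipe has 226.8 g of shredded cheddar, so the scaling factor is 2116.8 ÷ 226.8 = 28/3.
buttermilk: 2 pint × 28/3 × 2 cup/pint × 240 mL/cup = 8960 mL
milk: 12 oz × 28/3 × 28.35 g/oz ÷ 245 g/cup ≈ 13 cup
cornmeal: (1 cup + 2 tbsp = 1.125 cup) × 28/3 × 138 g/cup = 1449 g
grated parmesan: 3.5 cup × 28/3 × 100 g/cup ÷ 28.35 g/oz ≈ 115 oz
olive oil: 10 oz × 28/3 × 28.35 g/oz ÷ 216 g/cup ≈ 12 cup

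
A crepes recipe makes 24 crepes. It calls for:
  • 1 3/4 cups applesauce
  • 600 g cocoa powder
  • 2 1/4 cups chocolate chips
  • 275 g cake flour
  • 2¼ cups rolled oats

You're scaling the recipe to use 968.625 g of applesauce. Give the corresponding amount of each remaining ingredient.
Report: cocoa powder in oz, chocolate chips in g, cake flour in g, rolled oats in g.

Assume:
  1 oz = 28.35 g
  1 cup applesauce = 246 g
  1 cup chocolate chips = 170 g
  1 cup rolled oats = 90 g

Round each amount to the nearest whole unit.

The original recipe has 430.5 g of applesauce, so the scaling factor is 968.625 ÷ 430.5 = 9/4 = 2.25.
cocoa powder: 600 g × 9/4 ÷ 28.35 g/oz ≈ 48 oz
chocolate chips: 2.25 cup × 9/4 × 170 g/cup ≈ 861 g
cake flour: 275 g × 9/4 ≈ 619 g
rolled oats: 2.25 cup × 9/4 × 90 g/cup ≈ 456 g

cocoa powder: 48 oz; chocolate chips: 861 g; cake flour: 619 g; rolled oats: 456 g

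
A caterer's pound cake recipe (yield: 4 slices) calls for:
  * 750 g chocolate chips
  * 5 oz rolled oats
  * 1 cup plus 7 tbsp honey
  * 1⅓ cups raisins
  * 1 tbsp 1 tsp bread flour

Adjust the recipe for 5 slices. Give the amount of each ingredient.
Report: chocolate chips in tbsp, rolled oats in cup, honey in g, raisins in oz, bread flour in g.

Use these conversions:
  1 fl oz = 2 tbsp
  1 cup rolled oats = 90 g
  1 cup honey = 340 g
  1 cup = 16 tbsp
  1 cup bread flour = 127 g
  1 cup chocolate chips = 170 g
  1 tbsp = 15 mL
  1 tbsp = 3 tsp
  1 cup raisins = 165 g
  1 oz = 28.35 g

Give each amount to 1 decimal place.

Scaling factor: 5/4 = 1.25.
chocolate chips: 750 g × 5/4 ÷ 170 g/cup × 16 tbsp/cup ≈ 88.2 tbsp
rolled oats: 5 oz × 5/4 × 28.35 g/oz ÷ 90 g/cup ≈ 2.0 cup
honey: (1 cup + 7 tbsp = 1.4375 cup) × 5/4 × 340 g/cup ≈ 610.9 g
raisins: 4/3 cup × 5/4 × 165 g/cup ÷ 28.35 g/oz ≈ 9.7 oz
bread flour: (1 tbsp + 1 tsp = 4/3 tbsp) × 5/4 ÷ 16 tbsp/cup × 127 g/cup ≈ 13.2 g

chocolate chips: 88.2 tbsp; rolled oats: 2.0 cup; honey: 610.9 g; raisins: 9.7 oz; bread flour: 13.2 g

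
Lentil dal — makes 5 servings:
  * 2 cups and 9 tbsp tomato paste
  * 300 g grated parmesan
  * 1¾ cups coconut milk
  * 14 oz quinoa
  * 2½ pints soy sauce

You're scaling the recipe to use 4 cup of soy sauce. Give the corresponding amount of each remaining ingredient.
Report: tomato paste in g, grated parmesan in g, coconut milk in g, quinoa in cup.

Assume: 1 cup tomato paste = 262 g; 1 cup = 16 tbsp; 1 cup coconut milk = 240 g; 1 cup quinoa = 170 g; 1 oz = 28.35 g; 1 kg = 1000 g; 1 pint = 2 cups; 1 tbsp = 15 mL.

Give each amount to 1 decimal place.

tomato paste: 537.1 g; grated parmesan: 240.0 g; coconut milk: 336.0 g; quinoa: 1.9 cup

The original recipe has 5 cup of soy sauce, so the scaling factor is 4 ÷ 5 = 4/5 = 0.8.
tomato paste: (2 cup + 9 tbsp = 2.5625 cup) × 4/5 × 262 g/cup = 537.1 g
grated parmesan: 300 g × 4/5 = 240.0 g
coconut milk: 1.75 cup × 4/5 × 240 g/cup = 336.0 g
quinoa: 14 oz × 4/5 × 28.35 g/oz ÷ 170 g/cup ≈ 1.9 cup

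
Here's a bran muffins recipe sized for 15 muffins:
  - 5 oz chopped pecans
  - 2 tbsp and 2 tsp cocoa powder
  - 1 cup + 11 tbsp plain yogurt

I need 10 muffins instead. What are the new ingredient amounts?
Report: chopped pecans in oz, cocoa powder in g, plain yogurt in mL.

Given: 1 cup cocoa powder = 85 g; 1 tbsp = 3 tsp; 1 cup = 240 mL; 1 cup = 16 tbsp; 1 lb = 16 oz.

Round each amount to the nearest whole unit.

chopped pecans: 3 oz; cocoa powder: 9 g; plain yogurt: 270 mL

Scaling factor: 10/15 = 2/3.
chopped pecans: 5 oz × 2/3 ≈ 3 oz
cocoa powder: (2 tbsp + 2 tsp = 8/3 tbsp) × 2/3 ÷ 16 tbsp/cup × 85 g/cup ≈ 9 g
plain yogurt: (1 cup + 11 tbsp = 1.6875 cup) × 2/3 × 240 mL/cup = 270 mL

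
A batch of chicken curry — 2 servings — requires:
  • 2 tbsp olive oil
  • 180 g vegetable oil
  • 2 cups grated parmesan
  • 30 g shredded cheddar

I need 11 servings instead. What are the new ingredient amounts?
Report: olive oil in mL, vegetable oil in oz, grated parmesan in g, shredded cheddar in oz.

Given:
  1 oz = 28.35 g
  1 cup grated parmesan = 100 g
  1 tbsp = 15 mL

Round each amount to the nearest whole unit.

Scaling factor: 11/2 = 5.5.
olive oil: 2 tbsp × 11/2 × 15 mL/tbsp = 165 mL
vegetable oil: 180 g × 11/2 ÷ 28.35 g/oz ≈ 35 oz
grated parmesan: 2 cup × 11/2 × 100 g/cup = 1100 g
shredded cheddar: 30 g × 11/2 ÷ 28.35 g/oz ≈ 6 oz

olive oil: 165 mL; vegetable oil: 35 oz; grated parmesan: 1100 g; shredded cheddar: 6 oz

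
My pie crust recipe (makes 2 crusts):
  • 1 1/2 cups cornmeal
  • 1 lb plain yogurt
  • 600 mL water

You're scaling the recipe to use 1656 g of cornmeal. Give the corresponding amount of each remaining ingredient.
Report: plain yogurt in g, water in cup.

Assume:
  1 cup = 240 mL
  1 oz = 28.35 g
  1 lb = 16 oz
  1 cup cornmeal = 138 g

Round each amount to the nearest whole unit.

plain yogurt: 3629 g; water: 20 cup

The original recipe has 207 g of cornmeal, so the scaling factor is 1656 ÷ 207 = 8.
plain yogurt: 1 lb × 8 × 16 oz/lb × 28.35 g/oz ≈ 3629 g
water: 600 mL × 8 ÷ 240 mL/cup = 20 cup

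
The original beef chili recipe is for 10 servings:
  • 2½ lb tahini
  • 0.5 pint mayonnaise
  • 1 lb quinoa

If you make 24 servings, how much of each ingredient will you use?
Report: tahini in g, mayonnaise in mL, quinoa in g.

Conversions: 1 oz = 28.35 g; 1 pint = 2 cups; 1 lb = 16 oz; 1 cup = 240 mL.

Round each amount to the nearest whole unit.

tahini: 2722 g; mayonnaise: 576 mL; quinoa: 1089 g

Scaling factor: 24/10 = 12/5 = 2.4.
tahini: 2.5 lb × 12/5 × 16 oz/lb × 28.35 g/oz ≈ 2722 g
mayonnaise: 0.5 pint × 12/5 × 2 cup/pint × 240 mL/cup = 576 mL
quinoa: 1 lb × 12/5 × 16 oz/lb × 28.35 g/oz ≈ 1089 g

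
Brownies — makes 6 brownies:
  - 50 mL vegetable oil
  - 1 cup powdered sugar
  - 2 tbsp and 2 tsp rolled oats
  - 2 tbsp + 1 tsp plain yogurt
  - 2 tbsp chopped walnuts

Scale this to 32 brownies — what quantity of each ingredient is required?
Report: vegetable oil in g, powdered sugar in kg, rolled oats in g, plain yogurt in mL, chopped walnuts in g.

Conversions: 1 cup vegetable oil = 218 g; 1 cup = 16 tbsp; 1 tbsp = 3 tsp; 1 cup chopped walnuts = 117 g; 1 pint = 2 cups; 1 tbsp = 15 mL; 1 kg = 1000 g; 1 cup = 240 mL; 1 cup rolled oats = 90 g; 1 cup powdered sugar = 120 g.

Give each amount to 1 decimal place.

Scaling factor: 32/6 = 16/3.
vegetable oil: 50 mL × 16/3 ÷ 240 mL/cup × 218 g/cup ≈ 242.2 g
powdered sugar: 1 cup × 16/3 × 120 g/cup ÷ 1000 g/kg ≈ 0.6 kg
rolled oats: (2 tbsp + 2 tsp = 8/3 tbsp) × 16/3 ÷ 16 tbsp/cup × 90 g/cup = 80.0 g
plain yogurt: (2 tbsp + 1 tsp = 7/3 tbsp) × 16/3 × 15 mL/tbsp ≈ 186.7 mL
chopped walnuts: 2 tbsp × 16/3 ÷ 16 tbsp/cup × 117 g/cup = 78.0 g

vegetable oil: 242.2 g; powdered sugar: 0.6 kg; rolled oats: 80.0 g; plain yogurt: 186.7 mL; chopped walnuts: 78.0 g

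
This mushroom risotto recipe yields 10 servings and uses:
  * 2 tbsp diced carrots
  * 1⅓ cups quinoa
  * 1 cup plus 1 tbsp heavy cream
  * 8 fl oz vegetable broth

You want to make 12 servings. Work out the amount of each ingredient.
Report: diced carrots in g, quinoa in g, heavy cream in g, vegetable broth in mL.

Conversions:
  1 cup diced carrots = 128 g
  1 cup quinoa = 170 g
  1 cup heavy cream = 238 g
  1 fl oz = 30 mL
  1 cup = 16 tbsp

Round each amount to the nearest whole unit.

Scaling factor: 12/10 = 6/5 = 1.2.
diced carrots: 2 tbsp × 6/5 ÷ 16 tbsp/cup × 128 g/cup ≈ 19 g
quinoa: 4/3 cup × 6/5 × 170 g/cup = 272 g
heavy cream: (1 cup + 1 tbsp = 1.0625 cup) × 6/5 × 238 g/cup ≈ 303 g
vegetable broth: 8 fl oz × 6/5 × 30 mL/fl oz = 288 mL

diced carrots: 19 g; quinoa: 272 g; heavy cream: 303 g; vegetable broth: 288 mL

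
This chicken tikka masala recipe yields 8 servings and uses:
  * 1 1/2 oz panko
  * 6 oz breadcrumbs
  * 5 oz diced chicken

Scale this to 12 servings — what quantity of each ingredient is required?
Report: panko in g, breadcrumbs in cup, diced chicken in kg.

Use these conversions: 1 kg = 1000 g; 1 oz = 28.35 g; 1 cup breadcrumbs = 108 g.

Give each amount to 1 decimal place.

Scaling factor: 12/8 = 3/2 = 1.5.
panko: 1.5 oz × 3/2 × 28.35 g/oz ≈ 63.8 g
breadcrumbs: 6 oz × 3/2 × 28.35 g/oz ÷ 108 g/cup ≈ 2.4 cup
diced chicken: 5 oz × 3/2 × 28.35 g/oz ÷ 1000 g/kg ≈ 0.2 kg

panko: 63.8 g; breadcrumbs: 2.4 cup; diced chicken: 0.2 kg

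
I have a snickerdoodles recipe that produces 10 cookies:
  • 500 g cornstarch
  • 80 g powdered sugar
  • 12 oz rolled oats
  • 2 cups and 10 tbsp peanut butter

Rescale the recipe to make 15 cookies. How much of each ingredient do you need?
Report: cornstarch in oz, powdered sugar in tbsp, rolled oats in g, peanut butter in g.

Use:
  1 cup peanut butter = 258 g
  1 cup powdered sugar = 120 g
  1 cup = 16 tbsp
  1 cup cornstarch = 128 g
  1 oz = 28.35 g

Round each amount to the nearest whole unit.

Scaling factor: 15/10 = 3/2 = 1.5.
cornstarch: 500 g × 3/2 ÷ 28.35 g/oz ≈ 26 oz
powdered sugar: 80 g × 3/2 ÷ 120 g/cup × 16 tbsp/cup = 16 tbsp
rolled oats: 12 oz × 3/2 × 28.35 g/oz ≈ 510 g
peanut butter: (2 cup + 10 tbsp = 2.625 cup) × 3/2 × 258 g/cup ≈ 1016 g

cornstarch: 26 oz; powdered sugar: 16 tbsp; rolled oats: 510 g; peanut butter: 1016 g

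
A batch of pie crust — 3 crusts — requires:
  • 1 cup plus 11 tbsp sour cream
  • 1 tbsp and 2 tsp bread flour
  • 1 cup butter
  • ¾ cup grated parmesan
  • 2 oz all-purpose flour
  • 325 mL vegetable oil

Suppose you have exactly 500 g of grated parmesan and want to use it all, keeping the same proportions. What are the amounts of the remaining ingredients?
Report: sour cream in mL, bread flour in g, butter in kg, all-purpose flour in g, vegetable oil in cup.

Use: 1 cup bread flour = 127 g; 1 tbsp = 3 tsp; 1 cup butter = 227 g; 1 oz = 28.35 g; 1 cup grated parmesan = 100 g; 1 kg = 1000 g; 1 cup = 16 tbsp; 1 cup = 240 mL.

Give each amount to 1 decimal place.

sour cream: 2700.0 mL; bread flour: 88.2 g; butter: 1.5 kg; all-purpose flour: 378.0 g; vegetable oil: 9.0 cup

The original recipe has 75 g of grated parmesan, so the scaling factor is 500 ÷ 75 = 20/3.
sour cream: (1 cup + 11 tbsp = 1.6875 cup) × 20/3 × 240 mL/cup = 2700.0 mL
bread flour: (1 tbsp + 2 tsp = 5/3 tbsp) × 20/3 ÷ 16 tbsp/cup × 127 g/cup ≈ 88.2 g
butter: 1 cup × 20/3 × 227 g/cup ÷ 1000 g/kg ≈ 1.5 kg
all-purpose flour: 2 oz × 20/3 × 28.35 g/oz = 378.0 g
vegetable oil: 325 mL × 20/3 ÷ 240 mL/cup ≈ 9.0 cup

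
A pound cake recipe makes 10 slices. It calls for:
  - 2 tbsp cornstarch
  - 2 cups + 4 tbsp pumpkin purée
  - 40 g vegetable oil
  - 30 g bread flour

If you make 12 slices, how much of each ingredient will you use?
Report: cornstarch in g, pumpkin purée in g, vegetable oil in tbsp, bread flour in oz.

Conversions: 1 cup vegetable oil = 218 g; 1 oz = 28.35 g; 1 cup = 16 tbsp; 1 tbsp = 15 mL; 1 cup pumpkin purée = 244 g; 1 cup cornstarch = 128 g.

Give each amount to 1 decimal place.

Scaling factor: 12/10 = 6/5 = 1.2.
cornstarch: 2 tbsp × 6/5 ÷ 16 tbsp/cup × 128 g/cup = 19.2 g
pumpkin purée: (2 cup + 4 tbsp = 2.25 cup) × 6/5 × 244 g/cup = 658.8 g
vegetable oil: 40 g × 6/5 ÷ 218 g/cup × 16 tbsp/cup ≈ 3.5 tbsp
bread flour: 30 g × 6/5 ÷ 28.35 g/oz ≈ 1.3 oz

cornstarch: 19.2 g; pumpkin purée: 658.8 g; vegetable oil: 3.5 tbsp; bread flour: 1.3 oz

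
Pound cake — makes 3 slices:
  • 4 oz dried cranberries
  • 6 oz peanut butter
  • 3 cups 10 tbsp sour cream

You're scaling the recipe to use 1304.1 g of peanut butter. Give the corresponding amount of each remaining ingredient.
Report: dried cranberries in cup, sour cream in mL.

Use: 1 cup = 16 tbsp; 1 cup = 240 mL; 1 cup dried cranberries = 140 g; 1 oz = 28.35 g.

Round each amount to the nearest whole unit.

dried cranberries: 6 cup; sour cream: 6670 mL

The original recipe has 170.1 g of peanut butter, so the scaling factor is 1304.1 ÷ 170.1 = 23/3.
dried cranberries: 4 oz × 23/3 × 28.35 g/oz ÷ 140 g/cup ≈ 6 cup
sour cream: (3 cup + 10 tbsp = 3.625 cup) × 23/3 × 240 mL/cup = 6670 mL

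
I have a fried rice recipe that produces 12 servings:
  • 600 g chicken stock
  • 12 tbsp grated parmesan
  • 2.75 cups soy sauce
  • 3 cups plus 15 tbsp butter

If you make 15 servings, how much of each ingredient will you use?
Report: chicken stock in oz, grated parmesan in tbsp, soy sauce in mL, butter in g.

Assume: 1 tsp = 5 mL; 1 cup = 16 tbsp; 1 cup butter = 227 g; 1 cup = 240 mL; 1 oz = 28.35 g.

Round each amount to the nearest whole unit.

chicken stock: 26 oz; grated parmesan: 15 tbsp; soy sauce: 825 mL; butter: 1117 g

Scaling factor: 15/12 = 5/4 = 1.25.
chicken stock: 600 g × 5/4 ÷ 28.35 g/oz ≈ 26 oz
grated parmesan: 12 tbsp × 5/4 = 15 tbsp
soy sauce: 2.75 cup × 5/4 × 240 mL/cup = 825 mL
butter: (3 cup + 15 tbsp = 3.9375 cup) × 5/4 × 227 g/cup ≈ 1117 g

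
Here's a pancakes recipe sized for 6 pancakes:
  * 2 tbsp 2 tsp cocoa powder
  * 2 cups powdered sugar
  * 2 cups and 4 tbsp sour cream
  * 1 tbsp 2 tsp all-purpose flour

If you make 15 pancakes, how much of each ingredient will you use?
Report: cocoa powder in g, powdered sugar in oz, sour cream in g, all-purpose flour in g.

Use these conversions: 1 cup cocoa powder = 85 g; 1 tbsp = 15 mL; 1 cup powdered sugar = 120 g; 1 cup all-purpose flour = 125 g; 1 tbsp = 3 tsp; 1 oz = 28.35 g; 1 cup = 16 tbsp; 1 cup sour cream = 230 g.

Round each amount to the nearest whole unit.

Scaling factor: 15/6 = 5/2 = 2.5.
cocoa powder: (2 tbsp + 2 tsp = 8/3 tbsp) × 5/2 ÷ 16 tbsp/cup × 85 g/cup ≈ 35 g
powdered sugar: 2 cup × 5/2 × 120 g/cup ÷ 28.35 g/oz ≈ 21 oz
sour cream: (2 cup + 4 tbsp = 2.25 cup) × 5/2 × 230 g/cup ≈ 1294 g
all-purpose flour: (1 tbsp + 2 tsp = 5/3 tbsp) × 5/2 ÷ 16 tbsp/cup × 125 g/cup ≈ 33 g

cocoa powder: 35 g; powdered sugar: 21 oz; sour cream: 1294 g; all-purpose flour: 33 g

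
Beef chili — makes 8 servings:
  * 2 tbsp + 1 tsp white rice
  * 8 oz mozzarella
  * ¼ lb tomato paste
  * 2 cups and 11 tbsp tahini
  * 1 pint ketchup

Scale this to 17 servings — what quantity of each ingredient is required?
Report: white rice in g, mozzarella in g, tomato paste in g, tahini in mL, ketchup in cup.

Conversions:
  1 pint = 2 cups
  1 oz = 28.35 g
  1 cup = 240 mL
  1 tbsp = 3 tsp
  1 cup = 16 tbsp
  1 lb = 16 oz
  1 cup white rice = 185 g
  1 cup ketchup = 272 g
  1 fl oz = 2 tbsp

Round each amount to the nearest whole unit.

Scaling factor: 17/8 = 2.125.
white rice: (2 tbsp + 1 tsp = 7/3 tbsp) × 17/8 ÷ 16 tbsp/cup × 185 g/cup ≈ 57 g
mozzarella: 8 oz × 17/8 × 28.35 g/oz ≈ 482 g
tomato paste: 0.25 lb × 17/8 × 16 oz/lb × 28.35 g/oz ≈ 241 g
tahini: (2 cup + 11 tbsp = 2.6875 cup) × 17/8 × 240 mL/cup ≈ 1371 mL
ketchup: 1 pint × 17/8 × 2 cup/pint ≈ 4 cup

white rice: 57 g; mozzarella: 482 g; tomato paste: 241 g; tahini: 1371 mL; ketchup: 4 cup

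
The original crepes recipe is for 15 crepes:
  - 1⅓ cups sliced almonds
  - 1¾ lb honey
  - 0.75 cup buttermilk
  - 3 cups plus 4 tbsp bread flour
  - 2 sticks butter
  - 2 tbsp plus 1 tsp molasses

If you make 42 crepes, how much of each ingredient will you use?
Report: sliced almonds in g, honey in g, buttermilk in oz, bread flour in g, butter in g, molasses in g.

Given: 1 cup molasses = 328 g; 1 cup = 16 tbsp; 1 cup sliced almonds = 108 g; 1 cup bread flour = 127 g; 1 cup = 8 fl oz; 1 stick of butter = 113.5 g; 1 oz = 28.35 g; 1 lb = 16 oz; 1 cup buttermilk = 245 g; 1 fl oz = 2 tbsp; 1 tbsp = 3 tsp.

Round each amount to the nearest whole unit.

sliced almonds: 403 g; honey: 2223 g; buttermilk: 18 oz; bread flour: 1156 g; butter: 636 g; molasses: 134 g

Scaling factor: 42/15 = 14/5 = 2.8.
sliced almonds: 4/3 cup × 14/5 × 108 g/cup ≈ 403 g
honey: 1.75 lb × 14/5 × 16 oz/lb × 28.35 g/oz ≈ 2223 g
buttermilk: 0.75 cup × 14/5 × 245 g/cup ÷ 28.35 g/oz ≈ 18 oz
bread flour: (3 cup + 4 tbsp = 3.25 cup) × 14/5 × 127 g/cup ≈ 1156 g
butter: 2 stick × 14/5 × 113.5 g/stick ≈ 636 g
molasses: (2 tbsp + 1 tsp = 7/3 tbsp) × 14/5 ÷ 16 tbsp/cup × 328 g/cup ≈ 134 g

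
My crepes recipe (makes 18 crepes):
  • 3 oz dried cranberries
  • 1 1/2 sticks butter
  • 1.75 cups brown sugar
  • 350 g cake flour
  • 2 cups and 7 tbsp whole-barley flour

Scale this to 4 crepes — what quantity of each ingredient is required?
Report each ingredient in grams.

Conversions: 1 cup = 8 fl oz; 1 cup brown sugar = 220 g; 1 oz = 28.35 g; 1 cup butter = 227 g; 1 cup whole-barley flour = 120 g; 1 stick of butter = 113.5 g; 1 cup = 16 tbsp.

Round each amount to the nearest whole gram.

Scaling factor: 4/18 = 2/9.
dried cranberries: 3 oz × 2/9 × 28.35 g/oz ≈ 19 g
butter: 1.5 stick × 2/9 × 113.5 g/stick ≈ 38 g
brown sugar: 1.75 cup × 2/9 × 220 g/cup ≈ 86 g
cake flour: 350 g × 2/9 ≈ 78 g
whole-barley flour: (2 cup + 7 tbsp = 2.4375 cup) × 2/9 × 120 g/cup = 65 g

dried cranberries: 19 g; butter: 38 g; brown sugar: 86 g; cake flour: 78 g; whole-barley flour: 65 g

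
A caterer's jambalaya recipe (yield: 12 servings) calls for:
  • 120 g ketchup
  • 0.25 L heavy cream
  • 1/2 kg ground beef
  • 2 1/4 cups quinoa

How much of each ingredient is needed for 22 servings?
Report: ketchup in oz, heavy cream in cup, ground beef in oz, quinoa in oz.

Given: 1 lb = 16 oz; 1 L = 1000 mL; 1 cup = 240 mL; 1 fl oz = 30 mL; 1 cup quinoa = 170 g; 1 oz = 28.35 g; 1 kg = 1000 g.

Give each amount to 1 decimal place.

ketchup: 7.8 oz; heavy cream: 1.9 cup; ground beef: 32.3 oz; quinoa: 24.7 oz

Scaling factor: 22/12 = 11/6.
ketchup: 120 g × 11/6 ÷ 28.35 g/oz ≈ 7.8 oz
heavy cream: 0.25 L × 11/6 × 1000 mL/L ÷ 240 mL/cup ≈ 1.9 cup
ground beef: 0.5 kg × 11/6 × 1000 g/kg ÷ 28.35 g/oz ≈ 32.3 oz
quinoa: 2.25 cup × 11/6 × 170 g/cup ÷ 28.35 g/oz ≈ 24.7 oz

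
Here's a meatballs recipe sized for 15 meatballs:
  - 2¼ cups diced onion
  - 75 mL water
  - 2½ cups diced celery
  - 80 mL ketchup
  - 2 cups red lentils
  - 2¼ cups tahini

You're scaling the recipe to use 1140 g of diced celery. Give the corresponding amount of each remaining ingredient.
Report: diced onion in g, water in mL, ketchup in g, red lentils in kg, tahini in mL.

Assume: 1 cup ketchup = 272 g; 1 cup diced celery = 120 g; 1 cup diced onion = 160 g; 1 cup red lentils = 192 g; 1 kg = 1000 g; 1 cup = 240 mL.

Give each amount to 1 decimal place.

diced onion: 1368.0 g; water: 285.0 mL; ketchup: 344.5 g; red lentils: 1.5 kg; tahini: 2052.0 mL

The original recipe has 300 g of diced celery, so the scaling factor is 1140 ÷ 300 = 19/5 = 3.8.
diced onion: 2.25 cup × 19/5 × 160 g/cup = 1368.0 g
water: 75 mL × 19/5 = 285.0 mL
ketchup: 80 mL × 19/5 ÷ 240 mL/cup × 272 g/cup ≈ 344.5 g
red lentils: 2 cup × 19/5 × 192 g/cup ÷ 1000 g/kg ≈ 1.5 kg
tahini: 2.25 cup × 19/5 × 240 mL/cup = 2052.0 mL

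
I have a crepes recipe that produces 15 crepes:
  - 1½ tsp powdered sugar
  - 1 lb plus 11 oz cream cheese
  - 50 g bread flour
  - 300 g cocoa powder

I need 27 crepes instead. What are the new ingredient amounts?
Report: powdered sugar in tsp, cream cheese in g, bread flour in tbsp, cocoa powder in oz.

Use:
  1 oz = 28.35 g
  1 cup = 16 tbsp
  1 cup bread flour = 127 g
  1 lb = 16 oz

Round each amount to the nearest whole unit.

Scaling factor: 27/15 = 9/5 = 1.8.
powdered sugar: 1.5 tsp × 9/5 ≈ 3 tsp
cream cheese: (1 lb + 11 oz = 1.6875 lb) × 9/5 × 16 oz/lb × 28.35 g/oz ≈ 1378 g
bread flour: 50 g × 9/5 ÷ 127 g/cup × 16 tbsp/cup ≈ 11 tbsp
cocoa powder: 300 g × 9/5 ÷ 28.35 g/oz ≈ 19 oz

powdered sugar: 3 tsp; cream cheese: 1378 g; bread flour: 11 tbsp; cocoa powder: 19 oz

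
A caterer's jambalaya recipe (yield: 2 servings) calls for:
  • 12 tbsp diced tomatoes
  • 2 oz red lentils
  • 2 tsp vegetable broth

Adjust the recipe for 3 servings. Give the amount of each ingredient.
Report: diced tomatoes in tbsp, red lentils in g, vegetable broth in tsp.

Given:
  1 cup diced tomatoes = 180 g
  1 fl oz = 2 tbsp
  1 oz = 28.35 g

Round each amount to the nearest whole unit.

Scaling factor: 3/2 = 1.5.
diced tomatoes: 12 tbsp × 3/2 = 18 tbsp
red lentils: 2 oz × 3/2 × 28.35 g/oz ≈ 85 g
vegetable broth: 2 tsp × 3/2 = 3 tsp

diced tomatoes: 18 tbsp; red lentils: 85 g; vegetable broth: 3 tsp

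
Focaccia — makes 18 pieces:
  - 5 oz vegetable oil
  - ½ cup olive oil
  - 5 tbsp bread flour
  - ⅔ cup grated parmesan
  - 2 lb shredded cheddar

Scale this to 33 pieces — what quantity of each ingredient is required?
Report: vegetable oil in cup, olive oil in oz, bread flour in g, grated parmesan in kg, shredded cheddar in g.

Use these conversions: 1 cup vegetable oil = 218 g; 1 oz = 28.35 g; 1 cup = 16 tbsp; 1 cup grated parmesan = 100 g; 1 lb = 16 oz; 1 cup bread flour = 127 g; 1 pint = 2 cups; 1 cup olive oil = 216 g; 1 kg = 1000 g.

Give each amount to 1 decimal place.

Scaling factor: 33/18 = 11/6.
vegetable oil: 5 oz × 11/6 × 28.35 g/oz ÷ 218 g/cup ≈ 1.2 cup
olive oil: 0.5 cup × 11/6 × 216 g/cup ÷ 28.35 g/oz ≈ 7.0 oz
bread flour: 5 tbsp × 11/6 ÷ 16 tbsp/cup × 127 g/cup ≈ 72.8 g
grated parmesan: 2/3 cup × 11/6 × 100 g/cup ÷ 1000 g/kg ≈ 0.1 kg
shredded cheddar: 2 lb × 11/6 × 16 oz/lb × 28.35 g/oz = 1663.2 g

vegetable oil: 1.2 cup; olive oil: 7.0 oz; bread flour: 72.8 g; grated parmesan: 0.1 kg; shredded cheddar: 1663.2 g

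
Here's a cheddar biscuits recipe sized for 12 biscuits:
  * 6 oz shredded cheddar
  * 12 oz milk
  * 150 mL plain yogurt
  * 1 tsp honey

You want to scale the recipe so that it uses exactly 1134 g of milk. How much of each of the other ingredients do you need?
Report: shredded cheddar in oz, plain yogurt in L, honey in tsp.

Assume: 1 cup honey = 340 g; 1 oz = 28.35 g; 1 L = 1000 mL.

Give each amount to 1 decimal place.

The original recipe has 340.2 g of milk, so the scaling factor is 1134 ÷ 340.2 = 10/3.
shredded cheddar: 6 oz × 10/3 = 20.0 oz
plain yogurt: 150 mL × 10/3 ÷ 1000 mL/L = 0.5 L
honey: 1 tsp × 10/3 ≈ 3.3 tsp

shredded cheddar: 20.0 oz; plain yogurt: 0.5 L; honey: 3.3 tsp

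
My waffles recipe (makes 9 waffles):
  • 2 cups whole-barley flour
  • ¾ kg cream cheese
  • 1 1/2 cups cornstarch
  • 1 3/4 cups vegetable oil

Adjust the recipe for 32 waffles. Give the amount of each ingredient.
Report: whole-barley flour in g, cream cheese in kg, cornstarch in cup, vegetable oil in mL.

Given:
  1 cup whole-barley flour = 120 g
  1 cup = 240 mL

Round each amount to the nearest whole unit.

Scaling factor: 32/9.
whole-barley flour: 2 cup × 32/9 × 120 g/cup ≈ 853 g
cream cheese: 0.75 kg × 32/9 ≈ 3 kg
cornstarch: 1.5 cup × 32/9 ≈ 5 cup
vegetable oil: 1.75 cup × 32/9 × 240 mL/cup ≈ 1493 mL

whole-barley flour: 853 g; cream cheese: 3 kg; cornstarch: 5 cup; vegetable oil: 1493 mL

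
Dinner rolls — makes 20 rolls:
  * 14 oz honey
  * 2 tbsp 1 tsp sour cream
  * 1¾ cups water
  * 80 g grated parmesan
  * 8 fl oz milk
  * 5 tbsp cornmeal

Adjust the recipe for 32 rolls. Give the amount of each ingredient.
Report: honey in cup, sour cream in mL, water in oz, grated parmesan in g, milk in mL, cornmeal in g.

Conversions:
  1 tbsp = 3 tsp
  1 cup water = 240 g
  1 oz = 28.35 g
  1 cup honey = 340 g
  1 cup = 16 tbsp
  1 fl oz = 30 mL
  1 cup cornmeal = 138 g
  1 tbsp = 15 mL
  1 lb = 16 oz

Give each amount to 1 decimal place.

honey: 1.9 cup; sour cream: 56.0 mL; water: 23.7 oz; grated parmesan: 128.0 g; milk: 384.0 mL; cornmeal: 69.0 g

Scaling factor: 32/20 = 8/5 = 1.6.
honey: 14 oz × 8/5 × 28.35 g/oz ÷ 340 g/cup ≈ 1.9 cup
sour cream: (2 tbsp + 1 tsp = 7/3 tbsp) × 8/5 × 15 mL/tbsp = 56.0 mL
water: 1.75 cup × 8/5 × 240 g/cup ÷ 28.35 g/oz ≈ 23.7 oz
grated parmesan: 80 g × 8/5 = 128.0 g
milk: 8 fl oz × 8/5 × 30 mL/fl oz = 384.0 mL
cornmeal: 5 tbsp × 8/5 ÷ 16 tbsp/cup × 138 g/cup = 69.0 g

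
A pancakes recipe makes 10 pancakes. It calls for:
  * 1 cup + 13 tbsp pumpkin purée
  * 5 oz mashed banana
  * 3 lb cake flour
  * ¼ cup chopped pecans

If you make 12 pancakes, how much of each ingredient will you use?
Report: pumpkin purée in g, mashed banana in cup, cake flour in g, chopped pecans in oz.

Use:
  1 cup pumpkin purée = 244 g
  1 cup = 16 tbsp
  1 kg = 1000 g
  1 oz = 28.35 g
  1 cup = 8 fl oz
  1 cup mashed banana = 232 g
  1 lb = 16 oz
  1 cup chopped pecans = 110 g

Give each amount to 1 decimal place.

pumpkin purée: 530.7 g; mashed banana: 0.7 cup; cake flour: 1633.0 g; chopped pecans: 1.2 oz

Scaling factor: 12/10 = 6/5 = 1.2.
pumpkin purée: (1 cup + 13 tbsp = 1.8125 cup) × 6/5 × 244 g/cup = 530.7 g
mashed banana: 5 oz × 6/5 × 28.35 g/oz ÷ 232 g/cup ≈ 0.7 cup
cake flour: 3 lb × 6/5 × 16 oz/lb × 28.35 g/oz ≈ 1633.0 g
chopped pecans: 0.25 cup × 6/5 × 110 g/cup ÷ 28.35 g/oz ≈ 1.2 oz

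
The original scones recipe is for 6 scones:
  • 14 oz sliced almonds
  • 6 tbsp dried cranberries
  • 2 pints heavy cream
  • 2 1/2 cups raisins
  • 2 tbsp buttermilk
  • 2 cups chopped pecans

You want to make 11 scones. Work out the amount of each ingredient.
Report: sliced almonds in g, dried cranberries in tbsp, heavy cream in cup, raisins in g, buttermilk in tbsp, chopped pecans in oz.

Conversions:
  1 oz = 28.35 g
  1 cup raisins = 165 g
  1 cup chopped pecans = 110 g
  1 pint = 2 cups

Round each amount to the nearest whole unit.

sliced almonds: 728 g; dried cranberries: 11 tbsp; heavy cream: 7 cup; raisins: 756 g; buttermilk: 4 tbsp; chopped pecans: 14 oz

Scaling factor: 11/6.
sliced almonds: 14 oz × 11/6 × 28.35 g/oz ≈ 728 g
dried cranberries: 6 tbsp × 11/6 = 11 tbsp
heavy cream: 2 pint × 11/6 × 2 cup/pint ≈ 7 cup
raisins: 2.5 cup × 11/6 × 165 g/cup ≈ 756 g
buttermilk: 2 tbsp × 11/6 ≈ 4 tbsp
chopped pecans: 2 cup × 11/6 × 110 g/cup ÷ 28.35 g/oz ≈ 14 oz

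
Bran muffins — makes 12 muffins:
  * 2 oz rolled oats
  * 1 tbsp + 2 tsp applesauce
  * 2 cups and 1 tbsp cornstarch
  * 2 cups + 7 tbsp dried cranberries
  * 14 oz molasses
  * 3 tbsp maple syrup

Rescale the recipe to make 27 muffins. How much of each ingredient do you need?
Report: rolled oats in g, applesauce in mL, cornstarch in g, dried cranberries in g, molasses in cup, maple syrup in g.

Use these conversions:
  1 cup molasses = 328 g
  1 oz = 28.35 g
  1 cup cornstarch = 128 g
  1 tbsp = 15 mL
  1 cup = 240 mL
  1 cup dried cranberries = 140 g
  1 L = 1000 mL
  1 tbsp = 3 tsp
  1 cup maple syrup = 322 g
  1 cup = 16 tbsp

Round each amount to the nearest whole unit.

rolled oats: 128 g; applesauce: 56 mL; cornstarch: 594 g; dried cranberries: 768 g; molasses: 3 cup; maple syrup: 136 g

Scaling factor: 27/12 = 9/4 = 2.25.
rolled oats: 2 oz × 9/4 × 28.35 g/oz ≈ 128 g
applesauce: (1 tbsp + 2 tsp = 5/3 tbsp) × 9/4 × 15 mL/tbsp ≈ 56 mL
cornstarch: (2 cup + 1 tbsp = 2.0625 cup) × 9/4 × 128 g/cup = 594 g
dried cranberries: (2 cup + 7 tbsp = 2.4375 cup) × 9/4 × 140 g/cup ≈ 768 g
molasses: 14 oz × 9/4 × 28.35 g/oz ÷ 328 g/cup ≈ 3 cup
maple syrup: 3 tbsp × 9/4 ÷ 16 tbsp/cup × 322 g/cup ≈ 136 g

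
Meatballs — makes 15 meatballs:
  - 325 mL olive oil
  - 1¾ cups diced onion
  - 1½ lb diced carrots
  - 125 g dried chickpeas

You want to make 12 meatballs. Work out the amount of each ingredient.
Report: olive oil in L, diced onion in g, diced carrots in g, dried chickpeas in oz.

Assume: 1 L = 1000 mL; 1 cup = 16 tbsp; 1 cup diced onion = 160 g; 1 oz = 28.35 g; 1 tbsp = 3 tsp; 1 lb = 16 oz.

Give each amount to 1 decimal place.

Scaling factor: 12/15 = 4/5 = 0.8.
olive oil: 325 mL × 4/5 ÷ 1000 mL/L ≈ 0.3 L
diced onion: 1.75 cup × 4/5 × 160 g/cup = 224.0 g
diced carrots: 1.5 lb × 4/5 × 16 oz/lb × 28.35 g/oz ≈ 544.3 g
dried chickpeas: 125 g × 4/5 ÷ 28.35 g/oz ≈ 3.5 oz

olive oil: 0.3 L; diced onion: 224.0 g; diced carrots: 544.3 g; dried chickpeas: 3.5 oz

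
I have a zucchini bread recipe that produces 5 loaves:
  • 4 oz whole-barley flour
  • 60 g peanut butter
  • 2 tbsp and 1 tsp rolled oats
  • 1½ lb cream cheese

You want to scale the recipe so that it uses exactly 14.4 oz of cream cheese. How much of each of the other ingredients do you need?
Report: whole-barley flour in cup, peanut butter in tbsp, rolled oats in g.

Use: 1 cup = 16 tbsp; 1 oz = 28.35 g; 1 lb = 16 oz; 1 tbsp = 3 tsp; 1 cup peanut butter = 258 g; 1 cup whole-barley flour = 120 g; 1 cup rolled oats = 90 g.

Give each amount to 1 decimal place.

The original recipe has 24 oz of cream cheese, so the scaling factor is 14.4 ÷ 24 = 3/5 = 0.6.
whole-barley flour: 4 oz × 3/5 × 28.35 g/oz ÷ 120 g/cup ≈ 0.6 cup
peanut butter: 60 g × 3/5 ÷ 258 g/cup × 16 tbsp/cup ≈ 2.2 tbsp
rolled oats: (2 tbsp + 1 tsp = 7/3 tbsp) × 3/5 ÷ 16 tbsp/cup × 90 g/cup ≈ 7.9 g

whole-barley flour: 0.6 cup; peanut butter: 2.2 tbsp; rolled oats: 7.9 g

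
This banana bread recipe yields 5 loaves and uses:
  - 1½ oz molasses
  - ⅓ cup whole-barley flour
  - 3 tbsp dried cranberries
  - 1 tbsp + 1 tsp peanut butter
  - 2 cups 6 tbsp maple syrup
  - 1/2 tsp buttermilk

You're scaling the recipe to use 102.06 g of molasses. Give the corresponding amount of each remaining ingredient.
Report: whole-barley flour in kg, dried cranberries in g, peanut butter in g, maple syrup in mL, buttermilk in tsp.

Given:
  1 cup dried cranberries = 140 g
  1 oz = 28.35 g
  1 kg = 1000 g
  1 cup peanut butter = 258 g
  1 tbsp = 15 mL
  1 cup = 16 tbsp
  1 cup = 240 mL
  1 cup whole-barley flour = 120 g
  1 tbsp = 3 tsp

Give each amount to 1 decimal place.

whole-barley flour: 0.1 kg; dried cranberries: 63.0 g; peanut butter: 51.6 g; maple syrup: 1368.0 mL; buttermilk: 1.2 tsp

The original recipe has 42.525 g of molasses, so the scaling factor is 102.06 ÷ 42.525 = 12/5 = 2.4.
whole-barley flour: 1/3 cup × 12/5 × 120 g/cup ÷ 1000 g/kg ≈ 0.1 kg
dried cranberries: 3 tbsp × 12/5 ÷ 16 tbsp/cup × 140 g/cup = 63.0 g
peanut butter: (1 tbsp + 1 tsp = 4/3 tbsp) × 12/5 ÷ 16 tbsp/cup × 258 g/cup = 51.6 g
maple syrup: (2 cup + 6 tbsp = 2.375 cup) × 12/5 × 240 mL/cup = 1368.0 mL
buttermilk: 0.5 tsp × 12/5 = 1.2 tsp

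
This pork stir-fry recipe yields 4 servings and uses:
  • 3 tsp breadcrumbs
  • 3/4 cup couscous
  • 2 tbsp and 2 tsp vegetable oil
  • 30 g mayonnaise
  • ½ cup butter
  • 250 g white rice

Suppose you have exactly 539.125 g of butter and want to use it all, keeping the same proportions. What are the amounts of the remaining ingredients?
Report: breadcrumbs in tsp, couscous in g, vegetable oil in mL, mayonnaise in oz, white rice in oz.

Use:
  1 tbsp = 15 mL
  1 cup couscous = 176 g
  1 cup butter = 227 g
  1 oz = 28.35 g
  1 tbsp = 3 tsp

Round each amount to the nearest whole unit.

The original recipe has 113.5 g of butter, so the scaling factor is 539.125 ÷ 113.5 = 19/4 = 4.75.
breadcrumbs: 3 tsp × 19/4 ≈ 14 tsp
couscous: 0.75 cup × 19/4 × 176 g/cup = 627 g
vegetable oil: (2 tbsp + 2 tsp = 8/3 tbsp) × 19/4 × 15 mL/tbsp = 190 mL
mayonnaise: 30 g × 19/4 ÷ 28.35 g/oz ≈ 5 oz
white rice: 250 g × 19/4 ÷ 28.35 g/oz ≈ 42 oz

breadcrumbs: 14 tsp; couscous: 627 g; vegetable oil: 190 mL; mayonnaise: 5 oz; white rice: 42 oz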